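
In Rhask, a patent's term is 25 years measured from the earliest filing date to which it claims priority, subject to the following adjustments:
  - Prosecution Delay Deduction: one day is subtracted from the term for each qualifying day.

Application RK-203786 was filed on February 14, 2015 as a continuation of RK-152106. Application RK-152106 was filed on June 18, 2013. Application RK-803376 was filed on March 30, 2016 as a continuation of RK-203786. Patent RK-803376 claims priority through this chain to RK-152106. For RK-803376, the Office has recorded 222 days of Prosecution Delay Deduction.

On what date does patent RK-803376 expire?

2037-11-08

Earliest priority filing: 18 June 2013.
Base term: 18 June 2013 + 25 years → 18 June 2038.
Prosecution Delay Deduction: −222 days → 8 November 2037.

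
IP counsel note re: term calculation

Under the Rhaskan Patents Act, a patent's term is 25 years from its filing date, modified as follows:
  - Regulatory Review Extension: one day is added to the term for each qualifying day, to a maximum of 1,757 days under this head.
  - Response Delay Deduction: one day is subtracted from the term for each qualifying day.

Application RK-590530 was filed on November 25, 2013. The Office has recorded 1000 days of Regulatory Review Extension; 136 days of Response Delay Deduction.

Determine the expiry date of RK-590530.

Base term: filing date + 25 years → 25 November 2038.
Regulatory Review Extension: 1000 days (within the 1757-day cap) → +1000 days → 21 August 2041.
Response Delay Deduction: −136 days → 7 April 2041.

2041-04-07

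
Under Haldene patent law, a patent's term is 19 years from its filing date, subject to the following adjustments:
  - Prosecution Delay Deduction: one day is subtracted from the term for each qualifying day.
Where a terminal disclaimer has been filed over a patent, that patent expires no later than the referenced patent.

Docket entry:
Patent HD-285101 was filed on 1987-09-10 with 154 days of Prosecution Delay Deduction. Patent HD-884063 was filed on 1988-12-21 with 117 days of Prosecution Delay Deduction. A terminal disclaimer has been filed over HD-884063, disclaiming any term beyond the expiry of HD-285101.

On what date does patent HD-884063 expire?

Natural term of HD-884063:
  Base: filing + 19 years → 21 December 2007.
  Prosecution Delay Deduction: −117 days → 26 August 2007.
Expiry of referenced patent HD-285101:
  Base: filing + 19 years → 10 September 2006.
  Prosecution Delay Deduction: −154 days → 9 April 2006.
Terminal disclaimer: HD-884063 expires on the earlier of 26 August 2007 and 9 April 2006.

2006-04-09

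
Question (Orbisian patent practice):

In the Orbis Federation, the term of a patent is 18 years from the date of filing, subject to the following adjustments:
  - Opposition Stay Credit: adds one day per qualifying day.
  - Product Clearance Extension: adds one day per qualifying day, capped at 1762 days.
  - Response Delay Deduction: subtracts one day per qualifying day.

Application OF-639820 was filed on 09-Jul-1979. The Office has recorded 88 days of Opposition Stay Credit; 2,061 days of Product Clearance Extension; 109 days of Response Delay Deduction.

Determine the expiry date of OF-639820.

Base term: filing date + 18 years → 9 July 1997.
Opposition Stay Credit: +88 days → 5 October 1997.
Product Clearance Extension: 2061 days claimed exceeds the 1762-day cap, so +1762 days → 2 August 2002.
Response Delay Deduction: −109 days → 15 April 2002.

April 15, 2002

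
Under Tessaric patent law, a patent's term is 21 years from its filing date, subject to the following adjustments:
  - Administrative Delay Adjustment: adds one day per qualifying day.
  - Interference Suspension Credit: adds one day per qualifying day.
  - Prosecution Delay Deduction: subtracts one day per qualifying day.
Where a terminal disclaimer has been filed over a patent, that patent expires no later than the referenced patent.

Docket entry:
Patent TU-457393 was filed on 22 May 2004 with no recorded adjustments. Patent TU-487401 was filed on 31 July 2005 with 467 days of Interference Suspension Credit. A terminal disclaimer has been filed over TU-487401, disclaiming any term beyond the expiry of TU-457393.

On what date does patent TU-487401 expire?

2025-05-22

Natural term of TU-487401:
  Base: filing + 21 years → 31 July 2026.
  Interference Suspension Credit: +467 days → 10 November 2027.
Expiry of referenced patent TU-457393:
  Base: filing + 21 years → 22 May 2025.
Terminal disclaimer: TU-487401 expires on the earlier of 10 November 2027 and 22 May 2025.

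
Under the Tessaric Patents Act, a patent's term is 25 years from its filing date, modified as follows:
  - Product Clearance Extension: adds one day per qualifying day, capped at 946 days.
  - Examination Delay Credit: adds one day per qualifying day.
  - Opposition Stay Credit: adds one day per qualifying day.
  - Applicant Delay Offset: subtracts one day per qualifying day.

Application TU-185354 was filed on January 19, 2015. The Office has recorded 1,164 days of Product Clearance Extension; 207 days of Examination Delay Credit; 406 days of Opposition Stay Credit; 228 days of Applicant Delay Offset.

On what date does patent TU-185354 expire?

September 11, 2043

Base term: filing date + 25 years → 19 January 2040.
Product Clearance Extension: 1164 days claimed exceeds the 946-day cap, so +946 days → 22 August 2042.
Examination Delay Credit: +207 days → 17 March 2043.
Opposition Stay Credit: +406 days → 26 April 2044.
Applicant Delay Offset: −228 days → 11 September 2043.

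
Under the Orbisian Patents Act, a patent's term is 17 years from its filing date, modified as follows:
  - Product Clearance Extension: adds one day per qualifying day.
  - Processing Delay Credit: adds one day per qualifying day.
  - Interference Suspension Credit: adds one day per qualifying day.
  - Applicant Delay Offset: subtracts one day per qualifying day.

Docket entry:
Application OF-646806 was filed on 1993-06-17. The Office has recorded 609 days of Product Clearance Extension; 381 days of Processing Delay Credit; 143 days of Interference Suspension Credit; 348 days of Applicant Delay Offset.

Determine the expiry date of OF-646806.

August 10, 2012

Base term: filing date + 17 years → 17 June 2010.
Product Clearance Extension: +609 days → 16 February 2012.
Processing Delay Credit: +381 days → 3 March 2013.
Interference Suspension Credit: +143 days → 24 July 2013.
Applicant Delay Offset: −348 days → 10 August 2012.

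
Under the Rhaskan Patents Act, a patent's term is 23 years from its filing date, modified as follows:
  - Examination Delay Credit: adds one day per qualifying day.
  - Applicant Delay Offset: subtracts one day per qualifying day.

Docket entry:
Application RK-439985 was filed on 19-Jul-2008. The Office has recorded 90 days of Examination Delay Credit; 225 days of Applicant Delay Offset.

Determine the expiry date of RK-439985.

2031-03-06

Base term: filing date + 23 years → 19 July 2031.
Examination Delay Credit: +90 days → 17 October 2031.
Applicant Delay Offset: −225 days → 6 March 2031.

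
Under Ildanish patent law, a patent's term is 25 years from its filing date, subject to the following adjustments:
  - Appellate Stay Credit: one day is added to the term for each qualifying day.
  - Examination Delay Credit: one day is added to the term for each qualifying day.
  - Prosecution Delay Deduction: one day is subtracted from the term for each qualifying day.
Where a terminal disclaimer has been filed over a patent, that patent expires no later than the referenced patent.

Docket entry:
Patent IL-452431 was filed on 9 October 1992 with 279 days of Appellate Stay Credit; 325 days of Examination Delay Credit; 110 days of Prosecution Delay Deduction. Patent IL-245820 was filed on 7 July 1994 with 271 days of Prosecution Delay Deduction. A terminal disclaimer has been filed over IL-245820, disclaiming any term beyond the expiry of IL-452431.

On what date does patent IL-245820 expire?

Natural term of IL-245820:
  Base: filing + 25 years → 7 July 2019.
  Prosecution Delay Deduction: −271 days → 9 October 2018.
Expiry of referenced patent IL-452431:
  Base: filing + 25 years → 9 October 2017.
  Appellate Stay Credit: +279 days → 15 July 2018.
  Examination Delay Credit: +325 days → 5 June 2019.
  Prosecution Delay Deduction: −110 days → 15 February 2019.
Terminal disclaimer: IL-245820 expires on the earlier of 9 October 2018 and 15 February 2019.

October 9, 2018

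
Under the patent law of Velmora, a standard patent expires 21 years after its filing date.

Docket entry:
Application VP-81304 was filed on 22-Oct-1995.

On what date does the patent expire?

Filing date + 21 years → 22 October 2016.

October 22, 2016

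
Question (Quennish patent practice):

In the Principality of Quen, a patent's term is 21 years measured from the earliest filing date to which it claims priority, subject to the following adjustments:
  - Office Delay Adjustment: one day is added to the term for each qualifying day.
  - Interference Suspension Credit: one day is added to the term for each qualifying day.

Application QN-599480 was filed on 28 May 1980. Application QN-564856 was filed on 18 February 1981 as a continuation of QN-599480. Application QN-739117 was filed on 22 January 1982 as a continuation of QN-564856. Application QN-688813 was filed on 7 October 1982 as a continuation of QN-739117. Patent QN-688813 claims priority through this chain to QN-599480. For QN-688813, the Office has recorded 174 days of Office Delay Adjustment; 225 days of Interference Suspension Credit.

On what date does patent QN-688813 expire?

2002-07-01

Earliest priority filing: 28 May 1980.
Base term: 28 May 1980 + 21 years → 28 May 2001.
Office Delay Adjustment: +174 days → 18 November 2001.
Interference Suspension Credit: +225 days → 1 July 2002.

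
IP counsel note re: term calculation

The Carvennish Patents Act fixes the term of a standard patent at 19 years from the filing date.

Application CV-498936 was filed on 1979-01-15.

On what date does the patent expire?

Filing date + 19 years → 15 January 1998.

1998-01-15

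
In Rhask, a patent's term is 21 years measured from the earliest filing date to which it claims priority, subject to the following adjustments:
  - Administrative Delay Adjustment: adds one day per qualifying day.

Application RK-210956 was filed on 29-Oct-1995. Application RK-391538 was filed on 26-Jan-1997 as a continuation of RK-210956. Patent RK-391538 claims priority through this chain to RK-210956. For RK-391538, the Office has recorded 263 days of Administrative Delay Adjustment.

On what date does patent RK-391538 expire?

2017-07-19

Earliest priority filing: 29 October 1995.
Base term: 29 October 1995 + 21 years → 29 October 2016.
Administrative Delay Adjustment: +263 days → 19 July 2017.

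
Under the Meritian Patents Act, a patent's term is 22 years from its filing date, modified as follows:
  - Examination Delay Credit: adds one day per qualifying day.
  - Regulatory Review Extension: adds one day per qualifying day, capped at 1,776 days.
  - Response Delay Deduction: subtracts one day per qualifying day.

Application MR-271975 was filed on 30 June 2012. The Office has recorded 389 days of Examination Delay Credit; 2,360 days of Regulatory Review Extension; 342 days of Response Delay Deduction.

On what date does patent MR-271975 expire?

2039-06-27

Base term: filing date + 22 years → 30 June 2034.
Examination Delay Credit: +389 days → 24 July 2035.
Regulatory Review Extension: 2360 days claimed exceeds the 1776-day cap, so +1776 days → 3 June 2040.
Response Delay Deduction: −342 days → 27 June 2039.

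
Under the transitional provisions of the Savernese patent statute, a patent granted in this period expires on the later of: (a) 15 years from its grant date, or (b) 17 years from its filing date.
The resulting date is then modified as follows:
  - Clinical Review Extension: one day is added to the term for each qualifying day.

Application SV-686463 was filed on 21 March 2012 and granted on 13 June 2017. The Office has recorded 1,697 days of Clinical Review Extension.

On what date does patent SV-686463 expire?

February 4, 2037

(a) grant + 15 years → 13 June 2032.
(b) filing + 17 years → 21 March 2029.
Later of the two: 13 June 2032.
Clinical Review Extension: +1697 days → 4 February 2037.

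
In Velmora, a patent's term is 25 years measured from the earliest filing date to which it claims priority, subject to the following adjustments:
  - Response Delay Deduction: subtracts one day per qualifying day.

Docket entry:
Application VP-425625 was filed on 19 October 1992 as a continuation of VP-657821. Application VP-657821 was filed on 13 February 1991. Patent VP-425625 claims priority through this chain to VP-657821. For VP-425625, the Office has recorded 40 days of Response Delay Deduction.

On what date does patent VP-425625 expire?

Earliest priority filing: 13 February 1991.
Base term: 13 February 1991 + 25 years → 13 February 2016.
Response Delay Deduction: −40 days → 4 January 2016.

2016-01-04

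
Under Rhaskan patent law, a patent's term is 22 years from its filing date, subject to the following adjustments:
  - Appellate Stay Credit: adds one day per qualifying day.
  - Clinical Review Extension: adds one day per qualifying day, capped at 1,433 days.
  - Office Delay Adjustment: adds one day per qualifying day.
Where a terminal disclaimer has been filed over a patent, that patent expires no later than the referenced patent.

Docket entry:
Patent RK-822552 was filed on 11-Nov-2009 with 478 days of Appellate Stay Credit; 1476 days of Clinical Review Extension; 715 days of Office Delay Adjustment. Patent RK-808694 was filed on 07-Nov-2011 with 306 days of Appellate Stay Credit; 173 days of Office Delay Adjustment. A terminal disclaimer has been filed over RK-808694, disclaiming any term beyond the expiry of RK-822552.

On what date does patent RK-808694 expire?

March 1, 2035

Natural term of RK-808694:
  Base: filing + 22 years → 7 November 2033.
  Appellate Stay Credit: +306 days → 9 September 2034.
  Office Delay Adjustment: +173 days → 1 March 2035.
Expiry of referenced patent RK-822552:
  Base: filing + 22 years → 11 November 2031.
  Appellate Stay Credit: +478 days → 3 March 2033.
  Clinical Review Extension: 1476 days claimed exceeds the 1433-day cap, so +1433 days → 3 February 2037.
  Office Delay Adjustment: +715 days → 19 January 2039.
Terminal disclaimer: RK-808694 expires on the earlier of 1 March 2035 and 19 January 2039.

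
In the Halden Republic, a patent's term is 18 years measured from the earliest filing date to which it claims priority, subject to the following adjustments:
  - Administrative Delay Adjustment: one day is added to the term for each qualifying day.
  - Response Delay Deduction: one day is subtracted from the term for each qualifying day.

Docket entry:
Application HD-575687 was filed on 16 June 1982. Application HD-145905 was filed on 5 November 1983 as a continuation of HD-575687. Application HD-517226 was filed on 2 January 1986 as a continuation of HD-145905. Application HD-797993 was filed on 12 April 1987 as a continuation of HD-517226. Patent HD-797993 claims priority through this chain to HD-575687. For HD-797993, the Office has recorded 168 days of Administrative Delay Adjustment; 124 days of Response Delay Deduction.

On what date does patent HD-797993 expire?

2000-07-30

Earliest priority filing: 16 June 1982.
Base term: 16 June 1982 + 18 years → 16 June 2000.
Administrative Delay Adjustment: +168 days → 1 December 2000.
Response Delay Deduction: −124 days → 30 July 2000.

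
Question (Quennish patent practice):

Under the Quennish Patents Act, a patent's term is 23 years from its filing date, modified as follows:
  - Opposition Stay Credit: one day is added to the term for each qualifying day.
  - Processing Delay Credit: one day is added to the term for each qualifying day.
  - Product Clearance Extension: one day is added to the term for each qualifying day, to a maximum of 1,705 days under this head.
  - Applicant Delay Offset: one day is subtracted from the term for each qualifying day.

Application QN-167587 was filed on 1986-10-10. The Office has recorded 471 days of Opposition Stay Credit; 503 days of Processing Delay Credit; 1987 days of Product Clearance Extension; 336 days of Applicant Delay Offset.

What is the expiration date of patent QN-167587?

March 10, 2016

Base term: filing date + 23 years → 10 October 2009.
Opposition Stay Credit: +471 days → 24 January 2011.
Processing Delay Credit: +503 days → 10 June 2012.
Product Clearance Extension: 1987 days claimed exceeds the 1705-day cap, so +1705 days → 9 February 2017.
Applicant Delay Offset: −336 days → 10 March 2016.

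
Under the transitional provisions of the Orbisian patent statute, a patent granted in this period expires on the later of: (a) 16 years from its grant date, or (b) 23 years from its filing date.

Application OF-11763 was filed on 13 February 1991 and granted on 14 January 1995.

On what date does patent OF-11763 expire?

February 13, 2014

(a) grant + 16 years → 14 January 2011.
(b) filing + 23 years → 13 February 2014.
Later of the two: 13 February 2014.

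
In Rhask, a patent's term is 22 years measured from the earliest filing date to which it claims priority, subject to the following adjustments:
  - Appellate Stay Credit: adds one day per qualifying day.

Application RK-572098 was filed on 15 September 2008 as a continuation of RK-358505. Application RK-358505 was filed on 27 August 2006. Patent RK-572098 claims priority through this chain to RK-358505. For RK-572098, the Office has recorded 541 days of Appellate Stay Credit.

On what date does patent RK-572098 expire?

Earliest priority filing: 27 August 2006.
Base term: 27 August 2006 + 22 years → 27 August 2028.
Appellate Stay Credit: +541 days → 19 February 2030.

2030-02-19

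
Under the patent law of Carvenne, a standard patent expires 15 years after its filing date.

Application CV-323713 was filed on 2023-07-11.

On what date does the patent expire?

Filing date + 15 years → 11 July 2038.

July 11, 2038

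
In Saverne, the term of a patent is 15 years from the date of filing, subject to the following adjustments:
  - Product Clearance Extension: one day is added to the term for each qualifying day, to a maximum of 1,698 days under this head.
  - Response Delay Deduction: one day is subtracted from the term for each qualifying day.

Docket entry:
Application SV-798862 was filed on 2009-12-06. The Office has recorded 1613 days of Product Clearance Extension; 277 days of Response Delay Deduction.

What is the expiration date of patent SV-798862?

August 3, 2028

Base term: filing date + 15 years → 6 December 2024.
Product Clearance Extension: 1613 days (within the 1698-day cap) → +1613 days → 7 May 2029.
Response Delay Deduction: −277 days → 3 August 2028.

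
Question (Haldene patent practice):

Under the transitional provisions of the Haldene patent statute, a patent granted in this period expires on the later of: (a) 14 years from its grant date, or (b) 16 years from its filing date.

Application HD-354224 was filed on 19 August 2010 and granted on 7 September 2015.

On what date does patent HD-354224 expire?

2029-09-07

(a) grant + 14 years → 7 September 2029.
(b) filing + 16 years → 19 August 2026.
Later of the two: 7 September 2029.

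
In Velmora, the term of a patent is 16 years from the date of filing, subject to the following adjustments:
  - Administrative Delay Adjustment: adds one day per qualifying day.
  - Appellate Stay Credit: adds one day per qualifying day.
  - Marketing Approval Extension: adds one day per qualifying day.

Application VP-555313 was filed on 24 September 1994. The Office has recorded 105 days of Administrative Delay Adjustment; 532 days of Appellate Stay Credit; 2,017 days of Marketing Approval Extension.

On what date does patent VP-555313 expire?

December 30, 2017

Base term: filing date + 16 years → 24 September 2010.
Administrative Delay Adjustment: +105 days → 7 January 2011.
Appellate Stay Credit: +532 days → 22 June 2012.
Marketing Approval Extension: +2017 days → 30 December 2017.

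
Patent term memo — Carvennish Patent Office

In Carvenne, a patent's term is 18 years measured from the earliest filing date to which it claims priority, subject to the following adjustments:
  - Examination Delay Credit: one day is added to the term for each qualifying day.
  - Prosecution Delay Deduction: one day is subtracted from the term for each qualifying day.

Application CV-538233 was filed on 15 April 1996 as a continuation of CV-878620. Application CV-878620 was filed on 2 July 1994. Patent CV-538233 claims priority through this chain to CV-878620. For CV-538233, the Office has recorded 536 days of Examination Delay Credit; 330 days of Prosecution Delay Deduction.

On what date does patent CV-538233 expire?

January 24, 2013

Earliest priority filing: 2 July 1994.
Base term: 2 July 1994 + 18 years → 2 July 2012.
Examination Delay Credit: +536 days → 20 December 2013.
Prosecution Delay Deduction: −330 days → 24 January 2013.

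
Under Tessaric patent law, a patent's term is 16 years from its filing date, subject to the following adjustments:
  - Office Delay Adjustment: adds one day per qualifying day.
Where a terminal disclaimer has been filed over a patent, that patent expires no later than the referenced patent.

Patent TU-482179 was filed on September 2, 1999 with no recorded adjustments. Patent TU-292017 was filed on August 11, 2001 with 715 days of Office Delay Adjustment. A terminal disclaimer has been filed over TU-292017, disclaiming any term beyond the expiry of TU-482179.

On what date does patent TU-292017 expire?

September 2, 2015

Natural term of TU-292017:
  Base: filing + 16 years → 11 August 2017.
  Office Delay Adjustment: +715 days → 27 July 2019.
Expiry of referenced patent TU-482179:
  Base: filing + 16 years → 2 September 2015.
Terminal disclaimer: TU-292017 expires on the earlier of 27 July 2019 and 2 September 2015.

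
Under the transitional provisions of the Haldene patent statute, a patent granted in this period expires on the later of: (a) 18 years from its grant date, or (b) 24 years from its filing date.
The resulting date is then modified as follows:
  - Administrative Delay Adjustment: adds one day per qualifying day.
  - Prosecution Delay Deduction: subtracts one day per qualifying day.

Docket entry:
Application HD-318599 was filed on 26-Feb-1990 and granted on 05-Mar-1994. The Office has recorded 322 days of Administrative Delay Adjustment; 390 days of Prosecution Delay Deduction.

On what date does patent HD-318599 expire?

2013-12-20

(a) grant + 18 years → 5 March 2012.
(b) filing + 24 years → 26 February 2014.
Later of the two: 26 February 2014.
Administrative Delay Adjustment: +322 days → 14 January 2015.
Prosecution Delay Deduction: −390 days → 20 December 2013.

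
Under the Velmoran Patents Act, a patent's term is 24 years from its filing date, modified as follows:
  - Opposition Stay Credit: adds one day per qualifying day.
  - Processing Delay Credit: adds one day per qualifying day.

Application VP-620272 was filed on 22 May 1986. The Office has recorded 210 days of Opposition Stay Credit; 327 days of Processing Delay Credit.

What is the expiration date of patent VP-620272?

Base term: filing date + 24 years → 22 May 2010.
Opposition Stay Credit: +210 days → 18 December 2010.
Processing Delay Credit: +327 days → 10 November 2011.

2011-11-10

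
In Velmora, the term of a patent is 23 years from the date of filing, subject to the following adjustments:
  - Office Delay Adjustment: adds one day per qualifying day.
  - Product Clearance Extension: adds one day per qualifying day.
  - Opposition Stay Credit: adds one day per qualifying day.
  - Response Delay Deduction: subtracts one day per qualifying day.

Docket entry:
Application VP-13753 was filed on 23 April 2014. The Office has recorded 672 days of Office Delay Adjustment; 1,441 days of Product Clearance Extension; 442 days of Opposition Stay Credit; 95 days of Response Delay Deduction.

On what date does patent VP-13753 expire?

January 17, 2044

Base term: filing date + 23 years → 23 April 2037.
Office Delay Adjustment: +672 days → 24 February 2039.
Product Clearance Extension: +1441 days → 4 February 2043.
Opposition Stay Credit: +442 days → 21 April 2044.
Response Delay Deduction: −95 days → 17 January 2044.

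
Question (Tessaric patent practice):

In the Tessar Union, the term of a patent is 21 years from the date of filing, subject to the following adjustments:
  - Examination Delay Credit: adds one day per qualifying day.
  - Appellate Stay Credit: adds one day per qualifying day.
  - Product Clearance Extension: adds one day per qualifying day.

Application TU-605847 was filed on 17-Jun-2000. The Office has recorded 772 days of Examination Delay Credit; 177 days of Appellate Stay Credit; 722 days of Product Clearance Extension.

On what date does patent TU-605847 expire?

January 13, 2026

Base term: filing date + 21 years → 17 June 2021.
Examination Delay Credit: +772 days → 29 July 2023.
Appellate Stay Credit: +177 days → 22 January 2024.
Product Clearance Extension: +722 days → 13 January 2026.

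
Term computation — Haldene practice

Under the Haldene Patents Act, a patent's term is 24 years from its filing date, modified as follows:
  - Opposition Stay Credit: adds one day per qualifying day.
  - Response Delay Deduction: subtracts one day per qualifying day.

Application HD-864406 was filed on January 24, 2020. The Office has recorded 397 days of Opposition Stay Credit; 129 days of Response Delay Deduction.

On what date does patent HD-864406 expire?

Base term: filing date + 24 years → 24 January 2044.
Opposition Stay Credit: +397 days → 24 February 2045.
Response Delay Deduction: −129 days → 18 October 2044.

October 18, 2044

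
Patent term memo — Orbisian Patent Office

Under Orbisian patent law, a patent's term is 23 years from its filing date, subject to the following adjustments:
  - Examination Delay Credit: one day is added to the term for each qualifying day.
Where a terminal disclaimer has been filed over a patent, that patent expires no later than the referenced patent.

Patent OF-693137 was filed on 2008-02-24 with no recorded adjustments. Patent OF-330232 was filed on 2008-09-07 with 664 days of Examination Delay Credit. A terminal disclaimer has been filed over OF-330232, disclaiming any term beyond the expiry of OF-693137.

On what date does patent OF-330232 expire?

Natural term of OF-330232:
  Base: filing + 23 years → 7 September 2031.
  Examination Delay Credit: +664 days → 2 July 2033.
Expiry of referenced patent OF-693137:
  Base: filing + 23 years → 24 February 2031.
Terminal disclaimer: OF-330232 expires on the earlier of 2 July 2033 and 24 February 2031.

February 24, 2031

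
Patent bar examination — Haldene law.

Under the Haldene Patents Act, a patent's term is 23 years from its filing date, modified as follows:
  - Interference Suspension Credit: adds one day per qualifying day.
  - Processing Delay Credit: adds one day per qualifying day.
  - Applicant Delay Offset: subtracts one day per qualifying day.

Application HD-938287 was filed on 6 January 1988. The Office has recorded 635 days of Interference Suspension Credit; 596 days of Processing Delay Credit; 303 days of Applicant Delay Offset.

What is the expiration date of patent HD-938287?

July 22, 2013

Base term: filing date + 23 years → 6 January 2011.
Interference Suspension Credit: +635 days → 2 October 2012.
Processing Delay Credit: +596 days → 21 May 2014.
Applicant Delay Offset: −303 days → 22 July 2013.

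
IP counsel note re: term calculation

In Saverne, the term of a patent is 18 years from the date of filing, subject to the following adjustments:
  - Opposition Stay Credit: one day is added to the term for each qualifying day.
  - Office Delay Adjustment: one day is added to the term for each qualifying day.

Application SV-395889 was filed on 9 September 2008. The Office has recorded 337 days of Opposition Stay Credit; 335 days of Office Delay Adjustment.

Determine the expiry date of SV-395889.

July 12, 2028

Base term: filing date + 18 years → 9 September 2026.
Opposition Stay Credit: +337 days → 12 August 2027.
Office Delay Adjustment: +335 days → 12 July 2028.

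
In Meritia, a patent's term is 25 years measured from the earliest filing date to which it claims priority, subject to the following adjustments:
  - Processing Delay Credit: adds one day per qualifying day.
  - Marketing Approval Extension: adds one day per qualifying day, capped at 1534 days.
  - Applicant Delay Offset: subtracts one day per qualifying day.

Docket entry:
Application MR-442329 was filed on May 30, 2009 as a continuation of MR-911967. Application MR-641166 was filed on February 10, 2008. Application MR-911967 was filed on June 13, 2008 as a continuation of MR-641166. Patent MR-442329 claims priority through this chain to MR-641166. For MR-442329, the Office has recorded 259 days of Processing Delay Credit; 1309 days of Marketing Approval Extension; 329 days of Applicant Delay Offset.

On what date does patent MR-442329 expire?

Earliest priority filing: 10 February 2008.
Base term: 10 February 2008 + 25 years → 10 February 2033.
Processing Delay Credit: +259 days → 27 October 2033.
Marketing Approval Extension: 1309 days (within the 1534-day cap) → +1309 days → 28 May 2037.
Applicant Delay Offset: −329 days → 3 July 2036.

July 3, 2036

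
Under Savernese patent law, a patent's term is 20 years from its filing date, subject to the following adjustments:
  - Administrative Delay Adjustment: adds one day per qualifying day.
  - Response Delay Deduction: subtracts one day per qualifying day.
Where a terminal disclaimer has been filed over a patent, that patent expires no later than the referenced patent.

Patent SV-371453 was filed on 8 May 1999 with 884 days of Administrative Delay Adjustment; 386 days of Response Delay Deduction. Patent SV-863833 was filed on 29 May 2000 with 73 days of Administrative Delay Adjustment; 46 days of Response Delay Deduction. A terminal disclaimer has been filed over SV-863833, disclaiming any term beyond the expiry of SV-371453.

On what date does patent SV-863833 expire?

Natural term of SV-863833:
  Base: filing + 20 years → 29 May 2020.
  Administrative Delay Adjustment: +73 days → 10 August 2020.
  Response Delay Deduction: −46 days → 25 June 2020.
Expiry of referenced patent SV-371453:
  Base: filing + 20 years → 8 May 2019.
  Administrative Delay Adjustment: +884 days → 8 October 2021.
  Response Delay Deduction: −386 days → 17 September 2020.
Terminal disclaimer: SV-863833 expires on the earlier of 25 June 2020 and 17 September 2020.

2020-06-25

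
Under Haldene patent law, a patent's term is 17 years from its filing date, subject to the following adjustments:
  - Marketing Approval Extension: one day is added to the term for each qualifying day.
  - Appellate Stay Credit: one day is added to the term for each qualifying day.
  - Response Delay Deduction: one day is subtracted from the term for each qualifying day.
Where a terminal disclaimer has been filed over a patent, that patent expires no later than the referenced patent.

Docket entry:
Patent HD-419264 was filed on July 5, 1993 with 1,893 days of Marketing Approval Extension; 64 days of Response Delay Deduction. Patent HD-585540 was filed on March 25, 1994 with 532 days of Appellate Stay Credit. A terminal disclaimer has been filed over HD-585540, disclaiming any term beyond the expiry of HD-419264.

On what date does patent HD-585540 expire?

Natural term of HD-585540:
  Base: filing + 17 years → 25 March 2011.
  Appellate Stay Credit: +532 days → 7 September 2012.
Expiry of referenced patent HD-419264:
  Base: filing + 17 years → 5 July 2010.
  Marketing Approval Extension: +1893 days → 10 September 2015.
  Response Delay Deduction: −64 days → 8 July 2015.
Terminal disclaimer: HD-585540 expires on the earlier of 7 September 2012 and 8 July 2015.

2012-09-07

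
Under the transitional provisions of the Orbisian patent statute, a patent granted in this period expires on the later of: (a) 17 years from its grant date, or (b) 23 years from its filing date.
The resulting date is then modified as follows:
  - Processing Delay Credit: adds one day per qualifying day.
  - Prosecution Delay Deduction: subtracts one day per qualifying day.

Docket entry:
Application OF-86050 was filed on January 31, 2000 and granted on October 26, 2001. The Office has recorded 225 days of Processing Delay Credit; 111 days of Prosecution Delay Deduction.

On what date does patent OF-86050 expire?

(a) grant + 17 years → 26 October 2018.
(b) filing + 23 years → 31 January 2023.
Later of the two: 31 January 2023.
Processing Delay Credit: +225 days → 13 September 2023.
Prosecution Delay Deduction: −111 days → 25 May 2023.

2023-05-25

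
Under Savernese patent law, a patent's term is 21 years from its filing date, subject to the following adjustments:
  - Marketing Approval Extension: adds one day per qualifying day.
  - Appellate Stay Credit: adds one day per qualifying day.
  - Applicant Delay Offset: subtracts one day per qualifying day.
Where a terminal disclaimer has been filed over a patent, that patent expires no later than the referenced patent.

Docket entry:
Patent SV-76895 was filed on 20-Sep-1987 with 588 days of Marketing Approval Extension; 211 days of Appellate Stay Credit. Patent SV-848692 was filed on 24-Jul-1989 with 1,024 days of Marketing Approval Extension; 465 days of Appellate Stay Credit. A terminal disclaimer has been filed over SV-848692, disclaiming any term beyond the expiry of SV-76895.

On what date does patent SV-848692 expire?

November 28, 2010

Natural term of SV-848692:
  Base: filing + 21 years → 24 July 2010.
  Marketing Approval Extension: +1024 days → 13 May 2013.
  Appellate Stay Credit: +465 days → 21 August 2014.
Expiry of referenced patent SV-76895:
  Base: filing + 21 years → 20 September 2008.
  Marketing Approval Extension: +588 days → 1 May 2010.
  Appellate Stay Credit: +211 days → 28 November 2010.
Terminal disclaimer: SV-848692 expires on the earlier of 21 August 2014 and 28 November 2010.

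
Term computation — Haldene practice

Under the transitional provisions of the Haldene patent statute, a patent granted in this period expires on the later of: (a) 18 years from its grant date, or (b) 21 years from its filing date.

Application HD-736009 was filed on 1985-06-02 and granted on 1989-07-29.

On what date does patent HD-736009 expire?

July 29, 2007

(a) grant + 18 years → 29 July 2007.
(b) filing + 21 years → 2 June 2006.
Later of the two: 29 July 2007.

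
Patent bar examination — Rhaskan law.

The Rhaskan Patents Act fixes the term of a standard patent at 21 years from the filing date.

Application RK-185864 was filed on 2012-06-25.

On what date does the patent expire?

Filing date + 21 years → 25 June 2033.

June 25, 2033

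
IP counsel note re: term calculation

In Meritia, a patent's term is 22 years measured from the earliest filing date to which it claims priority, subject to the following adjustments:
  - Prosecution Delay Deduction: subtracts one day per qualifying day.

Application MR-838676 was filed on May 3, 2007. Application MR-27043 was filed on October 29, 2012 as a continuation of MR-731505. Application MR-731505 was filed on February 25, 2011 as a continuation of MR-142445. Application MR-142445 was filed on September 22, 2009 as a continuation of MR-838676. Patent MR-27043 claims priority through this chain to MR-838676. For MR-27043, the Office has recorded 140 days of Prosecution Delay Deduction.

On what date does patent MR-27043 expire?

December 14, 2028

Earliest priority filing: 3 May 2007.
Base term: 3 May 2007 + 22 years → 3 May 2029.
Prosecution Delay Deduction: −140 days → 14 December 2028.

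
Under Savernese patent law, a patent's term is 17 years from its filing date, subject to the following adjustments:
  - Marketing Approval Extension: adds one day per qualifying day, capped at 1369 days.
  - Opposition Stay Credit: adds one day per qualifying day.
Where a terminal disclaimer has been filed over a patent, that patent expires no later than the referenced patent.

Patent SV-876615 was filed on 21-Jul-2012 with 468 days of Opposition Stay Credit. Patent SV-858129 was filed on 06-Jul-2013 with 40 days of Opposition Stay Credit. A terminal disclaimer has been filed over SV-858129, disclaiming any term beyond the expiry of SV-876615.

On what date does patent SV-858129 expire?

August 15, 2030

Natural term of SV-858129:
  Base: filing + 17 years → 6 July 2030.
  Opposition Stay Credit: +40 days → 15 August 2030.
Expiry of referenced patent SV-876615:
  Base: filing + 17 years → 21 July 2029.
  Opposition Stay Credit: +468 days → 1 November 2030.
Terminal disclaimer: SV-858129 expires on the earlier of 15 August 2030 and 1 November 2030.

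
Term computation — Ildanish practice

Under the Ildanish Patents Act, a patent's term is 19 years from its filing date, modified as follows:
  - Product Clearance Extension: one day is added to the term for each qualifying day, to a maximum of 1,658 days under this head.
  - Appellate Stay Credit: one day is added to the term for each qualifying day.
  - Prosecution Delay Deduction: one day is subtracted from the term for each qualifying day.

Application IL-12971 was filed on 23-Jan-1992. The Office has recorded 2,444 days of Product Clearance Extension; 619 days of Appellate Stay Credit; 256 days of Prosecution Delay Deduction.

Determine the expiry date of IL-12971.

Base term: filing date + 19 years → 23 January 2011.
Product Clearance Extension: 2444 days claimed exceeds the 1658-day cap, so +1658 days → 8 August 2015.
Appellate Stay Credit: +619 days → 18 April 2017.
Prosecution Delay Deduction: −256 days → 5 August 2016.

2016-08-05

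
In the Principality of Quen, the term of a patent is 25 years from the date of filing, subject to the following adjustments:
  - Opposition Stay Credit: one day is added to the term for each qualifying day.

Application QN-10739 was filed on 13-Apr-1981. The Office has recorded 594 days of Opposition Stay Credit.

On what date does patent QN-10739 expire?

November 28, 2007

Base term: filing date + 25 years → 13 April 2006.
Opposition Stay Credit: +594 days → 28 November 2007.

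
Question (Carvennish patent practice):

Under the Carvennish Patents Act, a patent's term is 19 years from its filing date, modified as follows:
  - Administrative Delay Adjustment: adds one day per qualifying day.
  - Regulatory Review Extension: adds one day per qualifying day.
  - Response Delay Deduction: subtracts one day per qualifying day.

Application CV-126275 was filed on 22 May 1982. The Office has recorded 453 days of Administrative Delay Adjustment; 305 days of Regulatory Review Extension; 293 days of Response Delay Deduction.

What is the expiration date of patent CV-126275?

Base term: filing date + 19 years → 22 May 2001.
Administrative Delay Adjustment: +453 days → 18 August 2002.
Regulatory Review Extension: +305 days → 19 June 2003.
Response Delay Deduction: −293 days → 30 August 2002.

2002-08-30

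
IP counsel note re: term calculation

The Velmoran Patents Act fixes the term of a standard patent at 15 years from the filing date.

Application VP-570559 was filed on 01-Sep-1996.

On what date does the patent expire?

Filing date + 15 years → 1 September 2011.

September 1, 2011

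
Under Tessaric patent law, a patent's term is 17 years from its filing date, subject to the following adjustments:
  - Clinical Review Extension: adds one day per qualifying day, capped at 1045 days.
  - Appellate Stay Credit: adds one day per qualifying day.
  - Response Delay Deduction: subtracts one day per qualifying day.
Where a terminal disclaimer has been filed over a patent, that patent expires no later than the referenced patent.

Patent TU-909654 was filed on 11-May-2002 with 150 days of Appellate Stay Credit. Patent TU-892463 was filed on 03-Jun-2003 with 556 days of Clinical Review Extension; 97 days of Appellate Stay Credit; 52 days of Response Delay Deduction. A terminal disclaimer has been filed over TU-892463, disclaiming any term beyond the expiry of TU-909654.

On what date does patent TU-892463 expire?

Natural term of TU-892463:
  Base: filing + 17 years → 3 June 2020.
  Clinical Review Extension: 556 days (within the 1045-day cap) → +556 days → 11 December 2021.
  Appellate Stay Credit: +97 days → 18 March 2022.
  Response Delay Deduction: −52 days → 25 January 2022.
Expiry of referenced patent TU-909654:
  Base: filing + 17 years → 11 May 2019.
  Appellate Stay Credit: +150 days → 8 October 2019.
Terminal disclaimer: TU-892463 expires on the earlier of 25 January 2022 and 8 October 2019.

2019-10-08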